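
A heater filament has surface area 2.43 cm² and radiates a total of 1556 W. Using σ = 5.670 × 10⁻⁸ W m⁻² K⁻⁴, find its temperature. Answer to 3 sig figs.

T ≈ 3.26×10³ K

Area A = 2.43 cm² = 2.43×10⁻⁴ m².
P = σAT⁴ ⇒ T = (P/(σA))^(1/4) = (1556/(5.670×10⁻⁸×2.43×10⁻⁴))^(1/4) = 3.26×10³ K.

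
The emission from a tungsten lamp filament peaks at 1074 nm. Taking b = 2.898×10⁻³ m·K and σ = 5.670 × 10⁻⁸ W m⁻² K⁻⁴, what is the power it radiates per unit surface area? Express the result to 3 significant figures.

Wien's law: T = b/λ_max = 2.898×10⁻³/1.074×10⁻⁶ = 2698.32 K.
Then I = σT⁴ = 5.670×10⁻⁸×(2698.32)⁴ = 3.01×10⁶ W/m².

I ≈ 3.01×10⁶ W/m²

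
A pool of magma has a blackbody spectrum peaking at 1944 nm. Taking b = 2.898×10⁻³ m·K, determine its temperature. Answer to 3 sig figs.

Wien's law gives T = b/λ_max = (2.898×10⁻³ m·K)/(1.944×10⁻⁶ m) = 1.49×10³ K.

T ≈ 1.49×10³ K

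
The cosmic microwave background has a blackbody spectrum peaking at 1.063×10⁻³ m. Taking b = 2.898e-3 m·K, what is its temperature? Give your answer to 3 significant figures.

Wien's law gives T = b/λ_max = (2.898×10⁻³ m·K)/(1.063×10⁻³ m) = 2.73 K.

T ≈ 2.73 K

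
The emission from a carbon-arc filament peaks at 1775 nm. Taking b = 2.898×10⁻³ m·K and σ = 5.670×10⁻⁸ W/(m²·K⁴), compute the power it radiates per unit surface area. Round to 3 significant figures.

Wien's law: T = b/λ_max = 2.898×10⁻³/1.775×10⁻⁶ = 1632.68 K.
Then I = σT⁴ = 5.670×10⁻⁸×(1632.68)⁴ = 4.03×10⁵ W/m².

I ≈ 4.03×10⁵ W/m²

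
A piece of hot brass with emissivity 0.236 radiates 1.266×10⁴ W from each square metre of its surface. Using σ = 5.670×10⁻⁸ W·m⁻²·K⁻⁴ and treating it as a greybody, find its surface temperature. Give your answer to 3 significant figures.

T ≈ 986 K

I = εσT⁴, so T = (I/εσ)^(1/4) = (1.266×10⁴/(0.236×5.670×10⁻⁸))^(1/4) = 986 K.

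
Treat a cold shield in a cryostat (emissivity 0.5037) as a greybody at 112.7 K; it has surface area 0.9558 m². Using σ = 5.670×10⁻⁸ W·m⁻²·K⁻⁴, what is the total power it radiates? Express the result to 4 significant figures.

Area A = 0.9558 m².
P = εσAT⁴ = 0.5037 × 5.670×10⁻⁸ × 0.9558 × (112.7)⁴ = 4.404 W.

P ≈ 4.404 W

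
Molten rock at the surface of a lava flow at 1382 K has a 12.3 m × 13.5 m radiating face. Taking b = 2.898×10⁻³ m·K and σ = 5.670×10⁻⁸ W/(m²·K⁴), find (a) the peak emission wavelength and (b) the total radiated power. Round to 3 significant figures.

(a) λ_max = b/T = 2.898×10⁻³/1382 = 2.097×10⁻⁶ m = 2.10×10³ nm.
Area A = 12.3 × 13.5 = 166.05 m².
(b) P = σAT⁴ = 5.670×10⁻⁸×166.05×(1382)⁴ = 3.43×10⁷ W.

λ_max ≈ 2.10×10³ nm; P ≈ 3.43×10⁷ W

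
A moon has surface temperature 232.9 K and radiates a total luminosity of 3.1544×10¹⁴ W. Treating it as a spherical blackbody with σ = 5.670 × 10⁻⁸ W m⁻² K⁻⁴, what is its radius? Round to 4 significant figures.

L = 4πR²σT⁴ ⇒ R = √(L/(4πσT⁴)).
σT⁴ = 166.825 W/m², so R = √(3.1544×10¹⁴/(4π×166.825)) = 3.879×10⁵ m.

R ≈ 3.879×10⁵ m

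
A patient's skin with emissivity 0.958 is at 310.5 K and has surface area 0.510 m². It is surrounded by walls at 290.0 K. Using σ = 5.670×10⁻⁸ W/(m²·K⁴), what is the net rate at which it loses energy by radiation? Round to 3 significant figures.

Area A = 0.510 m².
Net radiated power P_net = εσA(T⁴ − T₀⁴) = 0.958×5.670×10⁻⁸×0.510×(310.5⁴ − 290.0⁴).
T⁴ − T₀⁴ = 9.29494×10⁹ − 7.07281×10⁹ = 2.22213×10⁹ K⁴, so P_net = 61.6 W.

Net loss ≈ 61.6 W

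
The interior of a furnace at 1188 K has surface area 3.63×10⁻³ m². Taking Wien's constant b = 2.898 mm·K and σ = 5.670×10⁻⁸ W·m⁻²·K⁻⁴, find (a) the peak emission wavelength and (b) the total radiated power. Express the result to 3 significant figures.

(a) λ_max = b/T = 2.898×10⁻³/1188 = 2.439×10⁻⁶ m = 2.44×10³ nm.
Area A = 3.63×10⁻³ m².
(b) P = σAT⁴ = 5.670×10⁻⁸×3.63×10⁻³×(1188)⁴ = 410 W.

λ_max ≈ 2.44×10³ nm; P ≈ 410 W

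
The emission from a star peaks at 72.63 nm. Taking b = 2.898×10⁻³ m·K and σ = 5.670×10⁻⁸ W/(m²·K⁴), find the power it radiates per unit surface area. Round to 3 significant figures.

Wien's law: T = b/λ_max = 2.898×10⁻³/7.263×10⁻⁸ = 39900.9 K.
Then I = σT⁴ = 5.670×10⁻⁸×(39900.9)⁴ = 1.44×10¹¹ W/m².

I ≈ 1.44×10¹¹ W/m²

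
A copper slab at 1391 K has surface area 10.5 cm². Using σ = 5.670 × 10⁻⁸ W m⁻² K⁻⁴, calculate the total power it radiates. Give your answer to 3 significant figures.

Area A = 10.5 cm² = 1.05×10⁻³ m².
P = σAT⁴ = 5.670×10⁻⁸ × 1.05×10⁻³ × (1391)⁴ = 223 W.

P ≈ 223 W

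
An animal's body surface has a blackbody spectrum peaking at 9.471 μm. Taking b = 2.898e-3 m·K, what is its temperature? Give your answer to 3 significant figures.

T ≈ 306 K

Wien's law gives T = b/λ_max = (2.898×10⁻³ m·K)/(9.471×10⁻⁶ m) = 306 K.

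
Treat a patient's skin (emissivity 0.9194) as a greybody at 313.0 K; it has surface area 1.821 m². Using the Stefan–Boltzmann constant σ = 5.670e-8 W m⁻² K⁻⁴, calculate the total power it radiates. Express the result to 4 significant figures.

Area A = 1.821 m².
P = εσAT⁴ = 0.9194 × 5.670×10⁻⁸ × 1.821 × (313.0)⁴ = 911.1 W.

P ≈ 911.1 W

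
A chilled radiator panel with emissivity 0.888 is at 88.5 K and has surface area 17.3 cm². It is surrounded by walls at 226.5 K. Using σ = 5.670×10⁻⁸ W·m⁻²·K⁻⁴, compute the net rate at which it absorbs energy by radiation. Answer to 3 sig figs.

Area A = 17.3 cm² = 1.73×10⁻³ m².
Net radiated power P_net = εσA(T⁴ − T₀⁴) = 0.888×5.670×10⁻⁸×1.73×10⁻³×(88.5⁴ − 226.5⁴).
T⁴ − T₀⁴ = 6.13441×10⁷ − 2.63192×10⁹ = -2.57058×10⁹ K⁴, so P_net = -0.224 W — negative, meaning a net gain of 0.224 W.

Net gain ≈ 0.224 W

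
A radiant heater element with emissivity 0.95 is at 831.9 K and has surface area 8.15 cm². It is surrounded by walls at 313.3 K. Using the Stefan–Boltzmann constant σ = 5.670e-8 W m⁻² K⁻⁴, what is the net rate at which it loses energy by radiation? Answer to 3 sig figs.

Net loss ≈ 20.6 W

Area A = 8.15 cm² = 8.15×10⁻⁴ m².
Net radiated power P_net = εσA(T⁴ − T₀⁴) = 0.95×5.670×10⁻⁸×8.15×10⁻⁴×(831.9⁴ − 313.3⁴).
T⁴ − T₀⁴ = 4.78944×10¹¹ − 9.63478×10⁹ = 4.69309×10¹¹ K⁴, so P_net = 20.6 W.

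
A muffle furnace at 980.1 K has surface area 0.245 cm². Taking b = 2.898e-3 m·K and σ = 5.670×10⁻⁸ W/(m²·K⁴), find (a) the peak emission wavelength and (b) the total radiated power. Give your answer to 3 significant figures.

λ_max ≈ 2.96 μm; P ≈ 1.28 W

(a) λ_max = b/T = 2.898×10⁻³/980.1 = 2.957×10⁻⁶ m = 2.96 μm.
Area A = 0.245 cm² = 2.45×10⁻⁵ m².
(b) P = σAT⁴ = 5.670×10⁻⁸×2.45×10⁻⁵×(980.1)⁴ = 1.28 W.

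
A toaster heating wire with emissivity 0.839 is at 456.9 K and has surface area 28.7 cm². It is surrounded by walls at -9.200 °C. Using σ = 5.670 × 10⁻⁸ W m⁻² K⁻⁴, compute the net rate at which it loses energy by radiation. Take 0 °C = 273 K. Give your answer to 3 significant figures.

Net loss ≈ 5.29 W

Surroundings: T = -9.200 °C + 273 = 263.800 K.
Area A = 28.7 cm² = 2.87×10⁻³ m².
Net radiated power P_net = εσA(T⁴ − T₀⁴) = 0.839×5.670×10⁻⁸×2.87×10⁻³×(456.9⁴ − 263.800⁴).
T⁴ − T₀⁴ = 4.35797×10¹⁰ − 4.84283×10⁹ = 3.87369×10¹⁰ K⁴, so P_net = 5.29 W.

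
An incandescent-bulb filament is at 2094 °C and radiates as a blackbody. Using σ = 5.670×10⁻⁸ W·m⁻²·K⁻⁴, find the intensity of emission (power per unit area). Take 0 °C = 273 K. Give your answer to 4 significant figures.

I ≈ 1.780×10⁶ W/m²

T = 2094 °C + 273 = 2367 K.
Stefan–Boltzmann: I = σT⁴ = 5.670×10⁻⁸ × (2367)⁴ = 1.780×10⁶ W/m².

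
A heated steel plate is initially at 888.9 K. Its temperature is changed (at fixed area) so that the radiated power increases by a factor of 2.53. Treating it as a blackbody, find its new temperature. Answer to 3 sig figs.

P ∝ T⁴, so T₂/T₁ = (P₂/P₁)^(1/4) = (2.53)^(1/4) = 1.26119.
T₂ = 888.9 × 1.26119 = 1.12×10³ K.

T₂ ≈ 1.12×10³ K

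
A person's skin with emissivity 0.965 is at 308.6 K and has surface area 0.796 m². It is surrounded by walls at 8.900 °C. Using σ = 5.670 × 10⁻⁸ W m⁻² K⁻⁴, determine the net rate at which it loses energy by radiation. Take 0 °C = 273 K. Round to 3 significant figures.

Surroundings: T = 8.900 °C + 273 = 281.900 K.
Area A = 0.796 m².
Net radiated power P_net = εσA(T⁴ − T₀⁴) = 0.965×5.670×10⁻⁸×0.796×(308.6⁴ − 281.900⁴).
T⁴ − T₀⁴ = 9.06951×10⁹ − 6.31510×10⁹ = 2.75441×10⁹ K⁴, so P_net = 120 W.

Net loss ≈ 120 W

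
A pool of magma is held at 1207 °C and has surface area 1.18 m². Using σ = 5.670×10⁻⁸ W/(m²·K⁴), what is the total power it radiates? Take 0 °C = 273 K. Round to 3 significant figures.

T = 1207 °C + 273 = 1480 K.
Area A = 1.18 m².
P = σAT⁴ = 5.670×10⁻⁸ × 1.18 × (1480)⁴ = 3.21×10⁵ W.

P ≈ 3.21×10⁵ W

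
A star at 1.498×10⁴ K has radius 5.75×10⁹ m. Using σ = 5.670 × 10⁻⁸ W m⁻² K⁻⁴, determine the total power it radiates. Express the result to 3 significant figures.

Surface area A = 4πR² = 4π(5.75×10⁹ m)² = 4.15476×10²⁰ m².
P = σAT⁴ = 5.670×10⁻⁸ × 4.15476×10²⁰ × (1.498×10⁴)⁴ = 1.19×10³⁰ W.

P ≈ 1.19×10³⁰ W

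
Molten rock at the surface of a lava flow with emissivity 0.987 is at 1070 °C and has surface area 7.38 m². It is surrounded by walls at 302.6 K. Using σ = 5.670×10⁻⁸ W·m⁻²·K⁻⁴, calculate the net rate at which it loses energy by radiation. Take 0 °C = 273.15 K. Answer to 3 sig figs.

T = 1070 °C + 273.15 = 1343.15 K.
Area A = 7.38 m².
Net radiated power P_net = εσA(T⁴ − T₀⁴) = 0.987×5.670×10⁻⁸×7.38×(1343.15⁴ − 302.6⁴).
T⁴ − T₀⁴ = 3.25460×10¹² − 8.38447×10⁹ = 3.24622×10¹² K⁴, so P_net = 1.34×10⁶ W.

Net loss ≈ 1.34×10⁶ W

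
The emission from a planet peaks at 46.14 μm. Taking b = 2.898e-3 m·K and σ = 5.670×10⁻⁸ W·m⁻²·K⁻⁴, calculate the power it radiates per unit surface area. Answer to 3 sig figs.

I ≈ 0.882 W/m²

Wien's law: T = b/λ_max = 2.898×10⁻³/4.614×10⁻⁵ = 62.8088 K.
Then I = σT⁴ = 5.670×10⁻⁸×(62.8088)⁴ = 0.882 W/m².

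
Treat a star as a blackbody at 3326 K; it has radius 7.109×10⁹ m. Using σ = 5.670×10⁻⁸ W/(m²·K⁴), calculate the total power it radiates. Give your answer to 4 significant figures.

P ≈ 4.407×10²⁷ W

Surface area A = 4πR² = 4π(7.109×10⁹ m)² = 6.35078×10²⁰ m².
P = σAT⁴ = 5.670×10⁻⁸ × 6.35078×10²⁰ × (3326)⁴ = 4.407×10²⁷ W.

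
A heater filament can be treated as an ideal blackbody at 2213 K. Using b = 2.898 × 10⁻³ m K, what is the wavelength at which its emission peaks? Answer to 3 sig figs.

λ_max ≈ 1.31×10³ nm

Wien's displacement law: λ_max = b/T = (2.898×10⁻³ m·K)/(2213 K) = 1.310×10⁻⁶ m.
That is 1.31×10³ nm, in the infrared range.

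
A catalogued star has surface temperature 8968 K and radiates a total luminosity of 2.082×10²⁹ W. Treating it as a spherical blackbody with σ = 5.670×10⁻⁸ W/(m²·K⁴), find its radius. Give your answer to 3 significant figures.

L = 4πR²σT⁴ ⇒ R = √(L/(4πσT⁴)).
σT⁴ = 3.66746×10⁸ W/m², so R = √(2.082×10²⁹/(4π×3.66746×10⁸)) = 6.72×10⁹ m.

R ≈ 6.72×10⁹ m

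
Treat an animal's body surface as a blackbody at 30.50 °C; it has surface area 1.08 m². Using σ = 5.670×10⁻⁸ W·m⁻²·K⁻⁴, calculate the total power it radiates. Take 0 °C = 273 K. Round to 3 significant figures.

P ≈ 520 W

T = 30.50 °C + 273 = 303.50 K.
Area A = 1.08 m².
P = σAT⁴ = 5.670×10⁻⁸ × 1.08 × (303.50)⁴ = 520 W.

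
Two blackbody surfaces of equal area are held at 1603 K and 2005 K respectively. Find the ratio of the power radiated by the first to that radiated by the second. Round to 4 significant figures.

With equal areas, P₁/P₂ = (T₁/T₂)⁴ = (1603/2005)⁴ = 0.4086.

P₁/P₂ ≈ 0.4086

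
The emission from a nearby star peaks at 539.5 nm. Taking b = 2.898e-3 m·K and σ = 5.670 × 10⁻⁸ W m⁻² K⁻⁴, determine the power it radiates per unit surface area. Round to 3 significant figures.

Wien's law: T = b/λ_max = 2.898×10⁻³/5.395×10⁻⁷ = 5371.64 K.
Then I = σT⁴ = 5.670×10⁻⁸×(5371.64)⁴ = 4.72×10⁷ W/m².

I ≈ 4.72×10⁷ W/m²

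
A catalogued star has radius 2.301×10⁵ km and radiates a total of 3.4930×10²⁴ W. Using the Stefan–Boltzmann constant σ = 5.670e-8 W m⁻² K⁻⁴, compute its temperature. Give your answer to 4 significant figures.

Surface area A = 4πR² = 4π(2.301×10⁸ m)² = 6.65339×10¹⁷ m².
P = σAT⁴ ⇒ T = (P/(σA))^(1/4) = (3.4930×10²⁴/(5.670×10⁻⁸×6.65339×10¹⁷))^(1/4) = 3102 K.

T ≈ 3102 K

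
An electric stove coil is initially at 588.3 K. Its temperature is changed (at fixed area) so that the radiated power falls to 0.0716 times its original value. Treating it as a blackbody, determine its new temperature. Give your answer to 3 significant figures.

P ∝ T⁴, so T₂/T₁ = (P₂/P₁)^(1/4) = (0.0716)^(1/4) = 0.517283.
T₂ = 588.3 × 0.517283 = 304 K.

T₂ ≈ 304 K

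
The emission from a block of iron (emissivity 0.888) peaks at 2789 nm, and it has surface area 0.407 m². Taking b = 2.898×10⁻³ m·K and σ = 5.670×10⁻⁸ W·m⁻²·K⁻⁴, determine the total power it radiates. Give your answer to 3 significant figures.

Wien's law: T = b/λ_max = 2.898×10⁻³/2.789×10⁻⁶ = 1039.08 K.
Area A = 0.407 m².
Then P = εσAT⁴ = 0.888×5.670×10⁻⁸×0.407×(1039.08)⁴ = 2.39×10⁴ W.

P ≈ 2.39×10⁴ W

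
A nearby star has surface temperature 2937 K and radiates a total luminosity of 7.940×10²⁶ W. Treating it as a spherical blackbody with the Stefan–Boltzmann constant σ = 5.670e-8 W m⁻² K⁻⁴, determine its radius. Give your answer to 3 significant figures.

R ≈ 3.87×10⁹ m

L = 4πR²σT⁴ ⇒ R = √(L/(4πσT⁴)).
σT⁴ = 4.21890×10⁶ W/m², so R = √(7.940×10²⁶/(4π×4.21890×10⁶)) = 3.87×10⁹ m.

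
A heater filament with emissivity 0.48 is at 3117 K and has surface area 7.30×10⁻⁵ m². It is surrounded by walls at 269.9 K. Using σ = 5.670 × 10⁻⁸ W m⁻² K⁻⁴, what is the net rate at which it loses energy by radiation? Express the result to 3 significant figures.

Area A = 7.30×10⁻⁵ m².
Net radiated power P_net = εσA(T⁴ − T₀⁴) = 0.48×5.670×10⁻⁸×7.30×10⁻⁵×(3117⁴ − 269.9⁴).
T⁴ − T₀⁴ = 9.43946×10¹³ − 5.30654×10⁹ = 9.43893×10¹³ K⁴, so P_net = 188 W.

Net loss ≈ 188 W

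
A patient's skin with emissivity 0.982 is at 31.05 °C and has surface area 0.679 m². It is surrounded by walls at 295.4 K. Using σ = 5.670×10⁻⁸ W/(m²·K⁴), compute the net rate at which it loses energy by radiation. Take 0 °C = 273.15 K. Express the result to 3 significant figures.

Net loss ≈ 35.9 W

T = 31.05 °C + 273.15 = 304.20 K.
Area A = 0.679 m².
Net radiated power P_net = εσA(T⁴ − T₀⁴) = 0.982×5.670×10⁻⁸×0.679×(304.20⁴ − 295.4⁴).
T⁴ − T₀⁴ = 8.56321×10⁹ − 7.61451×10⁹ = 9.48700×10⁸ K⁴, so P_net = 35.9 W.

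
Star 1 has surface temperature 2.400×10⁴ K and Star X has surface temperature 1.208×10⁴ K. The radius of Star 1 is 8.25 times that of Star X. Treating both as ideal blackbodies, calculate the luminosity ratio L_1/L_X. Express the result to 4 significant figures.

L_1/L_X ≈ 1060

L ∝ R²T⁴, so L_1/L_X = (R_1/R_X)²(T_1/T_X)⁴ = (8.25)² × (2.400×10⁴/1.208×10⁴)⁴ = 68.0625 × 15.5804 = 1060.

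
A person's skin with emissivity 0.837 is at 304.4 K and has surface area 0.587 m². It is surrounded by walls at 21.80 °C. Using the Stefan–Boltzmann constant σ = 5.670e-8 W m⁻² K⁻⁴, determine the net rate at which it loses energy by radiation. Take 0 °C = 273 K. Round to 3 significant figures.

Surroundings: T = 21.80 °C + 273 = 294.80 K.
Area A = 0.587 m².
Net radiated power P_net = εσA(T⁴ − T₀⁴) = 0.837×5.670×10⁻⁸×0.587×(304.4⁴ − 294.80⁴).
T⁴ − T₀⁴ = 8.58576×10⁹ − 7.55283×10⁹ = 1.03293×10⁹ K⁴, so P_net = 28.8 W.

Net loss ≈ 28.8 W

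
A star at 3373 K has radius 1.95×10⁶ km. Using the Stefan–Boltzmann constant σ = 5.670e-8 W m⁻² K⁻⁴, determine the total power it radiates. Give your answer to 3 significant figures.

P ≈ 3.51×10²⁶ W

Surface area A = 4πR² = 4π(1.95×10⁹ m)² = 4.77836×10¹⁹ m².
P = σAT⁴ = 5.670×10⁻⁸ × 4.77836×10¹⁹ × (3373)⁴ = 3.51×10²⁶ W.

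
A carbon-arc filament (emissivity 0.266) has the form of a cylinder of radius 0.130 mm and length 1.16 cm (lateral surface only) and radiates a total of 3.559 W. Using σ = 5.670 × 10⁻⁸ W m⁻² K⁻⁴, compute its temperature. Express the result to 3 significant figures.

Lateral area A = 2πrL = 2π×1.30×10⁻⁴×0.0116 = 9.47504×10⁻⁶ m².
P = εσAT⁴ ⇒ T = (P/(εσA))^(1/4) = (3.559/(0.266×5.670×10⁻⁸×9.47504×10⁻⁶))^(1/4) = 2.23×10³ K.

T ≈ 2.23×10³ K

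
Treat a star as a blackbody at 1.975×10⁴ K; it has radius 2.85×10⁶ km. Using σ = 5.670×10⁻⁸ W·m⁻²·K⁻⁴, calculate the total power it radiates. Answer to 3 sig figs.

P ≈ 8.81×10²⁹ W

Surface area A = 4πR² = 4π(2.85×10⁹ m)² = 1.02070×10²⁰ m².
P = σAT⁴ = 5.670×10⁻⁸ × 1.02070×10²⁰ × (1.975×10⁴)⁴ = 8.81×10²⁹ W.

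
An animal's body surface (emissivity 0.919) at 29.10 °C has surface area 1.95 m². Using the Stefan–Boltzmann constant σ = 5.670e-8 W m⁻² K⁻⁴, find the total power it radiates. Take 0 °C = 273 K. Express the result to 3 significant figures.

P ≈ 846 W

T = 29.10 °C + 273 = 302.10 K.
Area A = 1.95 m².
P = εσAT⁴ = 0.919 × 5.670×10⁻⁸ × 1.95 × (302.10)⁴ = 846 W.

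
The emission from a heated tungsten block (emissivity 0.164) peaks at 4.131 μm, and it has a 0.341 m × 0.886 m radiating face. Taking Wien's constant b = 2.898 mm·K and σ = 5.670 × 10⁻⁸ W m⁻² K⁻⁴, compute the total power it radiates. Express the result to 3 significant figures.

Wien's law: T = b/λ_max = 2.898×10⁻³/4.131×10⁻⁶ = 701.525 K.
Area A = 0.341 × 0.886 = 0.302126 m².
Then P = εσAT⁴ = 0.164×5.670×10⁻⁸×0.302126×(701.525)⁴ = 680 W.

P ≈ 680 W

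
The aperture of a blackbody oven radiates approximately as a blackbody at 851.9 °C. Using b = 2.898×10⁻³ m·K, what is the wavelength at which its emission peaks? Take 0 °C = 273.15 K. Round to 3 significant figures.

λ_max ≈ 2.58 μm

T = 851.9 °C + 273.15 = 1125.05 K.
Wien's displacement law: λ_max = b/T = (2.898×10⁻³ m·K)/(1125.05 K) = 2.576×10⁻⁶ m.
That is 2.58 μm, in the infrared range.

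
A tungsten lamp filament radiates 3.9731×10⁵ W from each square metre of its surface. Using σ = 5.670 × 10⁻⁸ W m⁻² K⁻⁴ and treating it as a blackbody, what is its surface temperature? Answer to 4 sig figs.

I = σT⁴, so T = (I/σ)^(1/4) = (3.9731×10⁵/(5.670×10⁻⁸))^(1/4) = 1627 K.

T ≈ 1627 K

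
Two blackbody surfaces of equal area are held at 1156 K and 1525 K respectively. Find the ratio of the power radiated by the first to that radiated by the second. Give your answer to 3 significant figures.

P₁/P₂ ≈ 0.330

With equal areas, P₁/P₂ = (T₁/T₂)⁴ = (1156/1525)⁴ = 0.330.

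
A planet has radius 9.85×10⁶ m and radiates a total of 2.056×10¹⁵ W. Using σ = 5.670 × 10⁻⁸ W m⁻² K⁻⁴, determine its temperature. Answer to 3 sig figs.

T ≈ 73.8 K

Surface area A = 4πR² = 4π(9.85×10⁶ m)² = 1.21922×10¹⁵ m².
P = σAT⁴ ⇒ T = (P/(σA))^(1/4) = (2.056×10¹⁵/(5.670×10⁻⁸×1.21922×10¹⁵))^(1/4) = 73.8 K.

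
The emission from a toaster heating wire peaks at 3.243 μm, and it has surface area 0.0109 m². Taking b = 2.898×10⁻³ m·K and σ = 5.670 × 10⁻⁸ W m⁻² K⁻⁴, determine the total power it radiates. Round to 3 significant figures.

P ≈ 394 W

Wien's law: T = b/λ_max = 2.898×10⁻³/3.243×10⁻⁶ = 893.617 K.
Area A = 0.0109 m².
Then P = σAT⁴ = 5.670×10⁻⁸×0.0109×(893.617)⁴ = 394 W.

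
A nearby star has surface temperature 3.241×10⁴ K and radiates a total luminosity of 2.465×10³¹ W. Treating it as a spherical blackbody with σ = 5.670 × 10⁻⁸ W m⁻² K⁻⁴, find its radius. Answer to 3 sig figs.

R ≈ 5.60×10⁹ m

L = 4πR²σT⁴ ⇒ R = √(L/(4πσT⁴)).
σT⁴ = 6.25604×10¹⁰ W/m², so R = √(2.465×10³¹/(4π×6.25604×10¹⁰)) = 5.60×10⁹ m.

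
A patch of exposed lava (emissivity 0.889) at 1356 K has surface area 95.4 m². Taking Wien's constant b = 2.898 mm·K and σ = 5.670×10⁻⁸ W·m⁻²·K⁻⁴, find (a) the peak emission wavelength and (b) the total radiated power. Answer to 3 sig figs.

(a) λ_max = b/T = 2.898×10⁻³/1356 = 2.137×10⁻⁶ m = 2.14×10³ nm.
Area A = 95.4 m².
(b) P = εσAT⁴ = 0.889×5.670×10⁻⁸×95.4×(1356)⁴ = 1.63×10⁷ W.

λ_max ≈ 2.14×10³ nm; P ≈ 1.63×10⁷ W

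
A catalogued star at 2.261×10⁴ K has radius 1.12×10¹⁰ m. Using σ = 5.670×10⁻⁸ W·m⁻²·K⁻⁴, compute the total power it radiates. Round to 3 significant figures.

P ≈ 2.34×10³¹ W

Surface area A = 4πR² = 4π(1.12×10¹⁰ m)² = 1.57633×10²¹ m².
P = σAT⁴ = 5.670×10⁻⁸ × 1.57633×10²¹ × (2.261×10⁴)⁴ = 2.34×10³¹ W.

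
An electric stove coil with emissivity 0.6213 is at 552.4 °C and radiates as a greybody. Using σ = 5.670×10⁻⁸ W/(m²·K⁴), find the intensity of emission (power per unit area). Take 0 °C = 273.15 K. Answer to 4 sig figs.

T = 552.4 °C + 273.15 = 825.55 K.
Stefan–Boltzmann: I = εσT⁴ = 0.6213 × 5.670×10⁻⁸ × (825.55)⁴ = 1.636×10⁴ W/m².

I ≈ 1.636×10⁴ W/m²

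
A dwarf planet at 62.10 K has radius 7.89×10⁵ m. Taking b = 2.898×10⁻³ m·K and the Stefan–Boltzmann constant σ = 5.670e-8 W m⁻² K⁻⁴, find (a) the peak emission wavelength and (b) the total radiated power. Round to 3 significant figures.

(a) λ_max = b/T = 2.898×10⁻³/62.10 = 4.667×10⁻⁵ m = 46.7 μm.
Surface area A = 4πR² = 4π(7.89×10⁵ m)² = 7.82283×10¹² m².
(b) P = σAT⁴ = 5.670×10⁻⁸×7.82283×10¹²×(62.10)⁴ = 6.60×10¹² W.

λ_max ≈ 46.7 μm; P ≈ 6.60×10¹² W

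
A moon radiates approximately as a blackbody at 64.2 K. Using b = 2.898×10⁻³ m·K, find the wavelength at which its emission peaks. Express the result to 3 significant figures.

Wien's displacement law: λ_max = b/T = (2.898×10⁻³ m·K)/(64.2 K) = 4.514×10⁻⁵ m.
That is 45.1 μm, in the infrared range.

λ_max ≈ 45.1 μm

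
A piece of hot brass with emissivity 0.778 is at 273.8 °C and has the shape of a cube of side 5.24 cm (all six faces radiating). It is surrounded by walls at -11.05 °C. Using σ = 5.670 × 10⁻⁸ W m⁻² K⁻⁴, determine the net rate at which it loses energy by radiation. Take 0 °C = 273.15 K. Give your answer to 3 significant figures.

Net loss ≈ 61.6 W

T = 273.8 °C + 273.15 = 546.95 K.
Surroundings: T = -11.05 °C + 273.15 = 262.10 K.
Area A = 6s² = 6×(0.0524 m)² = 0.0164746 m².
Net radiated power P_net = εσA(T⁴ − T₀⁴) = 0.778×5.670×10⁻⁸×0.0164746×(546.95⁴ − 262.10⁴).
T⁴ − T₀⁴ = 8.94933×10¹⁰ − 4.71920×10⁹ = 8.47741×10¹⁰ K⁴, so P_net = 61.6 W.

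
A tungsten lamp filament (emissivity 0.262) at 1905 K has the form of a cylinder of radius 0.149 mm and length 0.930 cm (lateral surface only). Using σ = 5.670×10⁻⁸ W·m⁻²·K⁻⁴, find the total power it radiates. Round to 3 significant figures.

Lateral area A = 2πrL = 2π×1.49×10⁻⁴×9.30×10⁻³ = 8.70661×10⁻⁶ m².
P = εσAT⁴ = 0.262 × 5.670×10⁻⁸ × 8.70661×10⁻⁶ × (1905)⁴ = 1.70 W.

P ≈ 1.70 W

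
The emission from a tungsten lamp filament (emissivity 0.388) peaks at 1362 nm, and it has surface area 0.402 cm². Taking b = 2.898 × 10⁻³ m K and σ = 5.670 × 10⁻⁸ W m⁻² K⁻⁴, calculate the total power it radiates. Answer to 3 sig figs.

Wien's law: T = b/λ_max = 2.898×10⁻³/1.362×10⁻⁶ = 2127.75 K.
Area A = 0.402 cm² = 4.02×10⁻⁵ m².
Then P = εσAT⁴ = 0.388×5.670×10⁻⁸×4.02×10⁻⁵×(2127.75)⁴ = 18.1 W.

P ≈ 18.1 W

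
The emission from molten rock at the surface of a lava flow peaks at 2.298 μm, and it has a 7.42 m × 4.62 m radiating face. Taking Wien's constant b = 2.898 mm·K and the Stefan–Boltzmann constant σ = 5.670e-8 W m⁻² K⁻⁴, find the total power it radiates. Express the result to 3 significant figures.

Wien's law: T = b/λ_max = 2.898×10⁻³/2.298×10⁻⁶ = 1261.10 K.
Area A = 7.42 × 4.62 = 34.2804 m².
Then P = σAT⁴ = 5.670×10⁻⁸×34.2804×(1261.10)⁴ = 4.92×10⁶ W.

P ≈ 4.92×10⁶ W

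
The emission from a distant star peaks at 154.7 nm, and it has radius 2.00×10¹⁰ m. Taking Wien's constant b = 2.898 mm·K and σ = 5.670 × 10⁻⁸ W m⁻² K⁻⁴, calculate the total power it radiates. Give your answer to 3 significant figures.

P ≈ 3.51×10³¹ W

Wien's law: T = b/λ_max = 2.898×10⁻³/1.547×10⁻⁷ = 18733.0 K.
Surface area A = 4πR² = 4π(2.00×10¹⁰ m)² = 5.02655×10²¹ m².
Then P = σAT⁴ = 5.670×10⁻⁸×5.02655×10²¹×(18733.0)⁴ = 3.51×10³¹ W.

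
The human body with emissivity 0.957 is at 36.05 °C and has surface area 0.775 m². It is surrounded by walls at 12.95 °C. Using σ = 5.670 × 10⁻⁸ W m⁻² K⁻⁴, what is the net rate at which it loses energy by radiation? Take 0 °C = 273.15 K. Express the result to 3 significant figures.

Net loss ≈ 103 W

T = 36.05 °C + 273.15 = 309.20 K.
Surroundings: T = 12.95 °C + 273.15 = 286.10 K.
Area A = 0.775 m².
Net radiated power P_net = εσA(T⁴ − T₀⁴) = 0.957×5.670×10⁻⁸×0.775×(309.20⁴ − 286.10⁴).
T⁴ − T₀⁴ = 9.14025×10⁹ − 6.69995×10⁹ = 2.44030×10⁹ K⁴, so P_net = 103 W.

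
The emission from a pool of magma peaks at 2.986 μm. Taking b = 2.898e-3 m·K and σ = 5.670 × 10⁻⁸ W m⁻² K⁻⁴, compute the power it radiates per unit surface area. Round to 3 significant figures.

I ≈ 5.03×10⁴ W/m²

Wien's law: T = b/λ_max = 2.898×10⁻³/2.986×10⁻⁶ = 970.529 K.
Then I = σT⁴ = 5.670×10⁻⁸×(970.529)⁴ = 5.03×10⁴ W/m².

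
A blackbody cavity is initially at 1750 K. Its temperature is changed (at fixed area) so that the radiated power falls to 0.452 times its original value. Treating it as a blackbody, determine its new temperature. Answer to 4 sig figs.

P ∝ T⁴, so T₂/T₁ = (P₂/P₁)^(1/4) = (0.452)^(1/4) = 0.819945.
T₂ = 1750 × 0.819945 = 1435 K.

T₂ ≈ 1435 K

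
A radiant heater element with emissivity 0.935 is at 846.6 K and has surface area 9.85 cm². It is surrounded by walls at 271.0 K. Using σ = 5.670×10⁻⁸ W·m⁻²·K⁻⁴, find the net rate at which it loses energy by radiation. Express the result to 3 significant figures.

Area A = 9.85 cm² = 9.85×10⁻⁴ m².
Net radiated power P_net = εσA(T⁴ − T₀⁴) = 0.935×5.670×10⁻⁸×9.85×10⁻⁴×(846.6⁴ − 271.0⁴).
T⁴ − T₀⁴ = 5.13704×10¹¹ − 5.39358×10⁹ = 5.08310×10¹¹ K⁴, so P_net = 26.5 W.

Net loss ≈ 26.5 W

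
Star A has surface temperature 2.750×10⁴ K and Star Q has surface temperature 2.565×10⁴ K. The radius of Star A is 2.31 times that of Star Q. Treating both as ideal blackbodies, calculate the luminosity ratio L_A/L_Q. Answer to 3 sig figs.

L_A/L_Q ≈ 7.05

L ∝ R²T⁴, so L_A/L_Q = (R_A/R_Q)²(T_A/T_Q)⁴ = (2.31)² × (2.750×10⁴/2.565×10⁴)⁴ = 5.3361 × 1.32124 = 7.05.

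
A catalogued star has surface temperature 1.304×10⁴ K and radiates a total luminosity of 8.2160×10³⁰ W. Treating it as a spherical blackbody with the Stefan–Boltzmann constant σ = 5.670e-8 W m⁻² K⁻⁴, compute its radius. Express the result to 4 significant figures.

L = 4πR²σT⁴ ⇒ R = √(L/(4πσT⁴)).
σT⁴ = 1.63943×10⁹ W/m², so R = √(8.2160×10³⁰/(4π×1.63943×10⁹)) = 1.997×10¹⁰ m.

R ≈ 1.997×10¹⁰ m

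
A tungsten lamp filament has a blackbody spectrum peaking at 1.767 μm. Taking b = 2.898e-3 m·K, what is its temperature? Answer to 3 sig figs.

T ≈ 1.64×10³ K

Wien's law gives T = b/λ_max = (2.898×10⁻³ m·K)/(1.767×10⁻⁶ m) = 1.64×10³ K.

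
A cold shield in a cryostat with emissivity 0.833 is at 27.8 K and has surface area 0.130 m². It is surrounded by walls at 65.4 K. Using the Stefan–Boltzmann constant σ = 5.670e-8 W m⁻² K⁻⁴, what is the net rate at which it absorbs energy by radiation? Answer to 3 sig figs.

Net gain ≈ 0.109 W

Area A = 0.130 m².
Net radiated power P_net = εσA(T⁴ − T₀⁴) = 0.833×5.670×10⁻⁸×0.130×(27.8⁴ − 65.4⁴).
T⁴ − T₀⁴ = 5.97282×10⁵ − 1.82941×10⁷ = -1.76968×10⁷ K⁴, so P_net = -0.109 W — negative, meaning a net gain of 0.109 W.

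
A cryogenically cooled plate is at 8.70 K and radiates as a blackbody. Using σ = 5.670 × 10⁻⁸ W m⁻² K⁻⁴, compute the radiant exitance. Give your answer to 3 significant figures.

Stefan–Boltzmann: I = σT⁴ = 5.670×10⁻⁸ × (8.70)⁴ = 3.25×10⁻⁴ W/m².

I ≈ 3.25×10⁻⁴ W/m²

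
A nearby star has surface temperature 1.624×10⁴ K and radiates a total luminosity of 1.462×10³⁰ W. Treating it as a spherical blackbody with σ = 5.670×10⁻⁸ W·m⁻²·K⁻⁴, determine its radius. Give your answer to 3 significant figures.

L = 4πR²σT⁴ ⇒ R = √(L/(4πσT⁴)).
σT⁴ = 3.94391×10⁹ W/m², so R = √(1.462×10³⁰/(4π×3.94391×10⁹)) = 5.43×10⁹ m.

R ≈ 5.43×10⁹ m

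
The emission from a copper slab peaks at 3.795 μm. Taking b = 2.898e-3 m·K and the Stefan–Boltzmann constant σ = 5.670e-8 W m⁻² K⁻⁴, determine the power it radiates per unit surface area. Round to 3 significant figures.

Wien's law: T = b/λ_max = 2.898×10⁻³/3.795×10⁻⁶ = 763.636 K.
Then I = σT⁴ = 5.670×10⁻⁸×(763.636)⁴ = 1.93×10⁴ W/m².

I ≈ 1.93×10⁴ W/m²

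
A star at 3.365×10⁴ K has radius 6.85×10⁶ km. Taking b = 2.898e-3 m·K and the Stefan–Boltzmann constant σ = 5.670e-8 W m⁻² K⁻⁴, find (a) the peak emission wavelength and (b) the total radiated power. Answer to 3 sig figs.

(a) λ_max = b/T = 2.898×10⁻³/3.365×10⁴ = 8.612×10⁻⁸ m = 86.1 nm.
Surface area A = 4πR² = 4π(6.85×10⁹ m)² = 5.89646×10²⁰ m².
(b) P = σAT⁴ = 5.670×10⁻⁸×5.89646×10²⁰×(3.365×10⁴)⁴ = 4.29×10³¹ W.

λ_max ≈ 86.1 nm; P ≈ 4.29×10³¹ W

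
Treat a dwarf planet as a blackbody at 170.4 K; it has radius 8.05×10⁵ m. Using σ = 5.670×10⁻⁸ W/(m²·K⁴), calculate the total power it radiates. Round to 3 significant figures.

P ≈ 3.89×10¹⁴ W

Surface area A = 4πR² = 4π(8.05×10⁵ m)² = 8.14332×10¹² m².
P = σAT⁴ = 5.670×10⁻⁸ × 8.14332×10¹² × (170.4)⁴ = 3.89×10¹⁴ W.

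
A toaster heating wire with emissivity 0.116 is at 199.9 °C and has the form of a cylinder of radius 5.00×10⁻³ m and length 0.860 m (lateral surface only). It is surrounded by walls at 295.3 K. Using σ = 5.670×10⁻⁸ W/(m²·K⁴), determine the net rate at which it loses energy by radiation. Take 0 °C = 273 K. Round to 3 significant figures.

Net loss ≈ 7.54 W

T = 199.9 °C + 273 = 472.9 K.
Lateral area A = 2πrL = 2π×5.00×10⁻³×0.860 = 0.0270177 m².
Net radiated power P_net = εσA(T⁴ − T₀⁴) = 0.116×5.670×10⁻⁸×0.0270177×(472.9⁴ − 295.3⁴).
T⁴ − T₀⁴ = 5.00123×10¹⁰ − 7.60420×10⁹ = 4.24081×10¹⁰ K⁴, so P_net = 7.54 W.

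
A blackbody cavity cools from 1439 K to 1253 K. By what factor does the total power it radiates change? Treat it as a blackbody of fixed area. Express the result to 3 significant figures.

P₂/P₁ ≈ 0.575

P ∝ T⁴, so P₂/P₁ = (T₂/T₁)⁴ = (1253/1439)⁴ = (0.870744)⁴ = 0.575.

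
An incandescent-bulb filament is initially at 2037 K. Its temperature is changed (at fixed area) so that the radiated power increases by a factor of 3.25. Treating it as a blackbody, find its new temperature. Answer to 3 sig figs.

T₂ ≈ 2.74×10³ K

P ∝ T⁴, so T₂/T₁ = (P₂/P₁)^(1/4) = (3.25)^(1/4) = 1.34267.
T₂ = 2037 × 1.34267 = 2.74×10³ K.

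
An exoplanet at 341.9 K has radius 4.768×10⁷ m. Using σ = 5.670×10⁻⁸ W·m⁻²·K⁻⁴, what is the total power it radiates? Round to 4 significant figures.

P ≈ 2.213×10¹⁹ W

Surface area A = 4πR² = 4π(4.768×10⁷ m)² = 2.85682×10¹⁶ m².
P = σAT⁴ = 5.670×10⁻⁸ × 2.85682×10¹⁶ × (341.9)⁴ = 2.213×10¹⁹ W.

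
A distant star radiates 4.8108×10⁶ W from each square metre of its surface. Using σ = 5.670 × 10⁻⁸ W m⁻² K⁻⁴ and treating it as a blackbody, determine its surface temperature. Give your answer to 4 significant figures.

T ≈ 3035 K

I = σT⁴, so T = (I/σ)^(1/4) = (4.8108×10⁶/(5.670×10⁻⁸))^(1/4) = 3035 K.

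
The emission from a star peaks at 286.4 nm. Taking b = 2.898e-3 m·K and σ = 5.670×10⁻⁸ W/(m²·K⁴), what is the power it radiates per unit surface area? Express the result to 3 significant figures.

Wien's law: T = b/λ_max = 2.898×10⁻³/2.864×10⁻⁷ = 10118.7 K.
Then I = σT⁴ = 5.670×10⁻⁸×(10118.7)⁴ = 5.94×10⁸ W/m².

I ≈ 5.94×10⁸ W/m²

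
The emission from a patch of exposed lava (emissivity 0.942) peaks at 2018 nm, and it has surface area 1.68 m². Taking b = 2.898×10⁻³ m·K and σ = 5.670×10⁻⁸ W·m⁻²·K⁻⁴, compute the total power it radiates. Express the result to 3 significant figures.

P ≈ 3.82×10⁵ W

Wien's law: T = b/λ_max = 2.898×10⁻³/2.018×10⁻⁶ = 1436.08 K.
Area A = 1.68 m².
Then P = εσAT⁴ = 0.942×5.670×10⁻⁸×1.68×(1436.08)⁴ = 3.82×10⁵ W.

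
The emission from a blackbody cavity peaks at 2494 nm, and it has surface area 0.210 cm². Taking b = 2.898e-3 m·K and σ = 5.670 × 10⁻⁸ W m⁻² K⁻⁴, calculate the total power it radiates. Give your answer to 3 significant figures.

Wien's law: T = b/λ_max = 2.898×10⁻³/2.494×10⁻⁶ = 1161.99 K.
Area A = 0.210 cm² = 2.10×10⁻⁵ m².
Then P = σAT⁴ = 5.670×10⁻⁸×2.10×10⁻⁵×(1161.99)⁴ = 2.17 W.

P ≈ 2.17 W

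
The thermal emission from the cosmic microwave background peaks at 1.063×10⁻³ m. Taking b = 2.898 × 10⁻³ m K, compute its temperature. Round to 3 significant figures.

Wien's law gives T = b/λ_max = (2.898×10⁻³ m·K)/(1.063×10⁻³ m) = 2.73 K.

T ≈ 2.73 K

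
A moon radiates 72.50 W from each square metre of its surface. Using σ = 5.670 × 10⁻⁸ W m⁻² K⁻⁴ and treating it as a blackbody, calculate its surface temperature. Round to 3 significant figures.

T ≈ 189 K

I = σT⁴, so T = (I/σ)^(1/4) = (72.50/(5.670×10⁻⁸))^(1/4) = 189 K.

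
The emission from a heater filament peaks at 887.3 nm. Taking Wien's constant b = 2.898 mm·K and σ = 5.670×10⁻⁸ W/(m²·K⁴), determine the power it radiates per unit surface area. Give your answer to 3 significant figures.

Wien's law: T = b/λ_max = 2.898×10⁻³/8.873×10⁻⁷ = 3266.09 K.
Then I = σT⁴ = 5.670×10⁻⁸×(3266.09)⁴ = 6.45×10⁶ W/m².

I ≈ 6.45×10⁶ W/m²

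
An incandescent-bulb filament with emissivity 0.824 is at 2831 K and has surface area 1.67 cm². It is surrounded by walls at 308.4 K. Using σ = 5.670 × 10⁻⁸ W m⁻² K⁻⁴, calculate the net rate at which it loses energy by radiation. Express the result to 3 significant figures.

Net loss ≈ 501 W

Area A = 1.67 cm² = 1.67×10⁻⁴ m².
Net radiated power P_net = εσA(T⁴ − T₀⁴) = 0.824×5.670×10⁻⁸×1.67×10⁻⁴×(2831⁴ − 308.4⁴).
T⁴ − T₀⁴ = 6.42332×10¹³ − 9.04602×10⁹ = 6.42242×10¹³ K⁴, so P_net = 501 W.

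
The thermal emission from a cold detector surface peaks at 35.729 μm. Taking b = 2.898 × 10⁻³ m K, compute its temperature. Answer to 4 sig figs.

T ≈ 81.11 K

Wien's law gives T = b/λ_max = (2.898×10⁻³ m·K)/(3.5729×10⁻⁵ m) = 81.11 K.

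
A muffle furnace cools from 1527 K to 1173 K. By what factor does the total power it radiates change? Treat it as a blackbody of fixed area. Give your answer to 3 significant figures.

P ∝ T⁴, so P₂/P₁ = (T₂/T₁)⁴ = (1173/1527)⁴ = (0.768173)⁴ = 0.348.

P₂/P₁ ≈ 0.348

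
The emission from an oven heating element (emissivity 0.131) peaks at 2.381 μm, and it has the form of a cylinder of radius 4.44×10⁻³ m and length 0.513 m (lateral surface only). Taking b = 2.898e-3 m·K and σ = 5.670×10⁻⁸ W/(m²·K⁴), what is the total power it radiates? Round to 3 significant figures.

P ≈ 233 W

Wien's law: T = b/λ_max = 2.898×10⁻³/2.381×10⁻⁶ = 1217.14 K.
Lateral area A = 2πrL = 2π×4.44×10⁻³×0.513 = 0.0143113 m².
Then P = εσAT⁴ = 0.131×5.670×10⁻⁸×0.0143113×(1217.14)⁴ = 233 W.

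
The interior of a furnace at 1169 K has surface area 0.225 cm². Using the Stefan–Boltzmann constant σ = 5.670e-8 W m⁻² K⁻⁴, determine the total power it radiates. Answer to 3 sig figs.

P ≈ 2.38 W

Area A = 0.225 cm² = 2.25×10⁻⁵ m².
P = σAT⁴ = 5.670×10⁻⁸ × 2.25×10⁻⁵ × (1169)⁴ = 2.38 W.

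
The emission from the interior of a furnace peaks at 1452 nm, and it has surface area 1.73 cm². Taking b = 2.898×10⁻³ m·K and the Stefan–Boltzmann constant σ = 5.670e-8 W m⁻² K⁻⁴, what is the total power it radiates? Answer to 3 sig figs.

Wien's law: T = b/λ_max = 2.898×10⁻³/1.452×10⁻⁶ = 1995.87 K.
Area A = 1.73 cm² = 1.73×10⁻⁴ m².
Then P = σAT⁴ = 5.670×10⁻⁸×1.73×10⁻⁴×(1995.87)⁴ = 156 W.

P ≈ 156 W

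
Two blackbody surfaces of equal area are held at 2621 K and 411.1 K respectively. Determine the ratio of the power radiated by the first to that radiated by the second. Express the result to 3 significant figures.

With equal areas, P₁/P₂ = (T₁/T₂)⁴ = (2621/411.1)⁴ = 1.65×10³.

P₁/P₂ ≈ 1.65×10³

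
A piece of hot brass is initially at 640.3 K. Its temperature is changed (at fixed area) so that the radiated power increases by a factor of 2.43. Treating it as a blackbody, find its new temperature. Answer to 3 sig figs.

P ∝ T⁴, so T₂/T₁ = (P₂/P₁)^(1/4) = (2.43)^(1/4) = 1.24854.
T₂ = 640.3 × 1.24854 = 799 K.

T₂ ≈ 799 K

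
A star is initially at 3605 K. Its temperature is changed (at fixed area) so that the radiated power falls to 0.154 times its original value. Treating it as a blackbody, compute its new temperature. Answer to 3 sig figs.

P ∝ T⁴, so T₂/T₁ = (P₂/P₁)^(1/4) = (0.154)^(1/4) = 0.626441.
T₂ = 3605 × 0.626441 = 2.26×10³ K.

T₂ ≈ 2.26×10³ K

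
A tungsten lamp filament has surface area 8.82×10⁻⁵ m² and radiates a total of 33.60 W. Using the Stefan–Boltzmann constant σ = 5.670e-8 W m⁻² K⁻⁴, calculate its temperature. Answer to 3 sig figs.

T ≈ 1.61×10³ K

Area A = 8.82×10⁻⁵ m².
P = σAT⁴ ⇒ T = (P/(σA))^(1/4) = (33.60/(5.670×10⁻⁸×8.82×10⁻⁵))^(1/4) = 1.61×10³ K.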